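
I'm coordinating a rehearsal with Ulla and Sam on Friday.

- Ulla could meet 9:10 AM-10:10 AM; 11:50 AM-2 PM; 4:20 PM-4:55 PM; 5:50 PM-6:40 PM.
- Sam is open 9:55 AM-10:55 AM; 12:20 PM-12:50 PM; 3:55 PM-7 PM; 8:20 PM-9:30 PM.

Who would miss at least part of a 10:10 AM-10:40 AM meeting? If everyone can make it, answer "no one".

Ulla

Ulla: not fully free for 10:10-10:40. Sam: free for 10:10-10:40.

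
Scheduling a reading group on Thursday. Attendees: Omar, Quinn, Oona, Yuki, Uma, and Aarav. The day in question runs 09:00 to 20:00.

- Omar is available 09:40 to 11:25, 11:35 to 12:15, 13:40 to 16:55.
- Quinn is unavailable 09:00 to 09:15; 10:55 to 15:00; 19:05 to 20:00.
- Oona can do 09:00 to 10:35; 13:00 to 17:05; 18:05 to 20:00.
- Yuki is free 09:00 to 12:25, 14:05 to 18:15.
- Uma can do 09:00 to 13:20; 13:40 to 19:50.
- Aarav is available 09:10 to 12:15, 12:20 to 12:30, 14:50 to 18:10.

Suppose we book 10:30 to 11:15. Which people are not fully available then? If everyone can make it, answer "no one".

Omar free: 09:40-11:25, 11:35-12:15, 13:40-16:55.
Quinn free: 09:15-10:55, 15:00-19:05 (invert busy blocks within the working day).
Oona free: 09:00-10:35, 13:00-17:05, 18:05-20:00.
Yuki free: 09:00-12:25, 14:05-18:15.
Uma free: 09:00-13:20, 13:40-19:50.
Aarav free: 09:10-12:15, 12:20-12:30, 14:50-18:10.
Omar: free for 10:30-11:15. Quinn: not fully free for 10:30-11:15. Oona: not fully free for 10:30-11:15. Yuki: free for 10:30-11:15. Uma: free for 10:30-11:15. Aarav: free for 10:30-11:15.

Oona, Quinn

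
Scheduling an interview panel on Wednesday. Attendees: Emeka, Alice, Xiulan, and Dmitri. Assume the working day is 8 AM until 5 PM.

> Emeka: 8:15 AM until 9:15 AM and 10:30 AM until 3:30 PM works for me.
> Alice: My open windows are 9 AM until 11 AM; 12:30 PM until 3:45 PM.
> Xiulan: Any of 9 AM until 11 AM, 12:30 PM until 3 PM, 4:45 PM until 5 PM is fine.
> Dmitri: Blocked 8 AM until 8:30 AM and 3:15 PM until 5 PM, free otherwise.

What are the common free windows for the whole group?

Emeka free: 08:15-09:15, 10:30-15:30.
Alice free: 09:00-11:00, 12:30-15:45.
Xiulan free: 09:00-11:00, 12:30-15:00, 16:45-17:00.
Dmitri free: 08:30-15:15 (invert busy blocks within the working day).
Emeka ∩ Alice: 09:00-09:15, 10:30-11:00, 12:30-15:30.
Emeka ∩ Alice ∩ Xiulan: 09:00-09:15, 10:30-11:00, 12:30-15:00.
Emeka ∩ Alice ∩ Xiulan ∩ Dmitri: 09:00-09:15, 10:30-11:00, 12:30-15:00.

09:00-09:15, 10:30-11:00, 12:30-15:00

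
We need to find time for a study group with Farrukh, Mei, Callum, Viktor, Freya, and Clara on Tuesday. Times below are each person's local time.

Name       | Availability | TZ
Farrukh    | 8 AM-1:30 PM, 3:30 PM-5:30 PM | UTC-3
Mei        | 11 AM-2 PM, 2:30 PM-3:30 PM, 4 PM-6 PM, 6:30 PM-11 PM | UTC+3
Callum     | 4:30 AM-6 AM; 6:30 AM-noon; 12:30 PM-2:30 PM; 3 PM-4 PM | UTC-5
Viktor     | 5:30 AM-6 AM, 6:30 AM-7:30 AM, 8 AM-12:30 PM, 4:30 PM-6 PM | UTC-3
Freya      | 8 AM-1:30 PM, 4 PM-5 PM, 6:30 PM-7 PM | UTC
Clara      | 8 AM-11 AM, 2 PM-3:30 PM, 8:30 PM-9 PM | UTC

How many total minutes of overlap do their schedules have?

0

Farrukh in UTC: 11:00-16:30, 18:30-20:30 (add 3h to convert from UTC-3).
Mei in UTC: 08:00-11:00, 11:30-12:30, 13:00-15:00, 15:30-20:00 (subtract 3h to convert from UTC+3).
Callum in UTC: 09:30-11:00, 11:30-17:00, 17:30-19:30, 20:00-21:00 (add 5h to convert from UTC-5).
Viktor in UTC: 08:30-09:00, 09:30-10:30, 11:00-15:30, 19:30-21:00 (add 3h to convert from UTC-3).
Freya in UTC: 08:00-13:30, 16:00-17:00, 18:30-19:00.
Clara in UTC: 08:00-11:00, 14:00-15:30, 20:30-21:00.
Farrukh ∩ Mei: 11:30-12:30, 13:00-15:00, 15:30-16:30, 18:30-20:00.
Farrukh ∩ Mei ∩ Callum: 11:30-12:30, 13:00-15:00, 15:30-16:30, 18:30-19:30.
Farrukh ∩ Mei ∩ Callum ∩ Viktor: 11:30-12:30, 13:00-15:00.
Farrukh ∩ Mei ∩ Callum ∩ Viktor ∩ Freya: 11:30-12:30, 13:00-13:30.
Farrukh ∩ Mei ∩ Callum ∩ Viktor ∩ Freya ∩ Clara: ∅.
There is no time when everyone is free.
There is no common window, so the total is 0 minutes.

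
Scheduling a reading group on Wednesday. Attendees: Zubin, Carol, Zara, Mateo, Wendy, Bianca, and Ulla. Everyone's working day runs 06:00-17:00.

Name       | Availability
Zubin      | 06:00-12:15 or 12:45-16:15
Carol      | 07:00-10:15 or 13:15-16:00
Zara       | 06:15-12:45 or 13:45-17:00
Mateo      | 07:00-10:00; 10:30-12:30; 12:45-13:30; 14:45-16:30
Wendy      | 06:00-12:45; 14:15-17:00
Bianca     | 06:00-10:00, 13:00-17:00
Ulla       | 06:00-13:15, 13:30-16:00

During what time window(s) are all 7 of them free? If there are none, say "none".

Zubin ∩ Carol: 07:00-10:15, 13:15-16:00.
Zubin ∩ Carol ∩ Zara: 07:00-10:15, 13:45-16:00.
Zubin ∩ Carol ∩ Zara ∩ Mateo: 07:00-10:00, 14:45-16:00.
Zubin ∩ Carol ∩ Zara ∩ Mateo ∩ Wendy: 07:00-10:00, 14:45-16:00.
Zubin ∩ Carol ∩ Zara ∩ Mateo ∩ Wendy ∩ Bianca: 07:00-10:00, 14:45-16:00.
Zubin ∩ Carol ∩ Zara ∩ Mateo ∩ Wendy ∩ Bianca ∩ Ulla: 07:00-10:00, 14:45-16:00.

07:00-10:00, 14:45-16:00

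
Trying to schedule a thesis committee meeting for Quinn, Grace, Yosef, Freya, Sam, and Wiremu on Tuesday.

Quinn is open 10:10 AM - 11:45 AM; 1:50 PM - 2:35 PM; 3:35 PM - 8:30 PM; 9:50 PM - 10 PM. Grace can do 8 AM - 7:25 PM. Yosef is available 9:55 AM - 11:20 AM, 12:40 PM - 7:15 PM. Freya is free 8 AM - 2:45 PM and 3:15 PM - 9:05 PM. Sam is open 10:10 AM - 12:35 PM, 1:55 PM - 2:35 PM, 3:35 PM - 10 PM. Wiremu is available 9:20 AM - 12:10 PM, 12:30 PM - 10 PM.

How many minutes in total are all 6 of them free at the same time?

330

Quinn ∩ Grace: 10:10-11:45, 13:50-14:35, 15:35-19:25.
Quinn ∩ Grace ∩ Yosef: 10:10-11:20, 13:50-14:35, 15:35-19:15.
Quinn ∩ Grace ∩ Yosef ∩ Freya: 10:10-11:20, 13:50-14:35, 15:35-19:15.
Quinn ∩ Grace ∩ Yosef ∩ Freya ∩ Sam: 10:10-11:20, 13:55-14:35, 15:35-19:15.
Quinn ∩ Grace ∩ Yosef ∩ Freya ∩ Sam ∩ Wiremu: 10:10-11:20, 13:55-14:35, 15:35-19:15.
Summing the common windows: 70 + 40 + 220 = 330 minutes.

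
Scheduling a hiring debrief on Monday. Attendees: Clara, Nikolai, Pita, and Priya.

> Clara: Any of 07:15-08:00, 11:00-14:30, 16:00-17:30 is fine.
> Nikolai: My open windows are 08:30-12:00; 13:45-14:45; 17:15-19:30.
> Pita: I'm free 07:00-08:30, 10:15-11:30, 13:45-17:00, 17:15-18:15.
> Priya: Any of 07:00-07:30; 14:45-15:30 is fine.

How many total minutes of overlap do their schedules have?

Clara ∩ Nikolai: 11:00-12:00, 13:45-14:30, 17:15-17:30.
Clara ∩ Nikolai ∩ Pita: 11:00-11:30, 13:45-14:30, 17:15-17:30.
Clara ∩ Nikolai ∩ Pita ∩ Priya: ∅.
There is no time when everyone is free.
There is no common window, so the total is 0 minutes.

0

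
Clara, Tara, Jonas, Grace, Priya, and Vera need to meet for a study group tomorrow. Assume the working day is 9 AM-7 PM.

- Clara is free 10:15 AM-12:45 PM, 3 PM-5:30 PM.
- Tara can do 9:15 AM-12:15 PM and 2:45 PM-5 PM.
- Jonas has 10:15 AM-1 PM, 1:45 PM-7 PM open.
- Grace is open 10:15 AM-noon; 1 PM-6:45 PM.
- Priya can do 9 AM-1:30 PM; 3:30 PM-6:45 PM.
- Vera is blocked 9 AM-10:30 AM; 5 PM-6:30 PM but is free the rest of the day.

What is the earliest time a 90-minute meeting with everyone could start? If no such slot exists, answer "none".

10:30

Clara free: 10:15-12:45, 15:00-17:30.
Tara free: 09:15-12:15, 14:45-17:00.
Jonas free: 10:15-13:00, 13:45-19:00.
Grace free: 10:15-12:00, 13:00-18:45.
Priya free: 09:00-13:30, 15:30-18:45.
Vera free: 10:30-17:00, 18:30-19:00 (invert busy blocks within the working day).
Clara ∩ Tara: 10:15-12:15, 15:00-17:00.
Clara ∩ Tara ∩ Jonas: 10:15-12:15, 15:00-17:00.
Clara ∩ Tara ∩ Jonas ∩ Grace: 10:15-12:00, 15:00-17:00.
Clara ∩ Tara ∩ Jonas ∩ Grace ∩ Priya: 10:15-12:00, 15:30-17:00.
Clara ∩ Tara ∩ Jonas ∩ Grace ∩ Priya ∩ Vera: 10:30-12:00, 15:30-17:00.
The first common window of at least 90 minutes is 10:30-12:00, so the earliest start is 10:30.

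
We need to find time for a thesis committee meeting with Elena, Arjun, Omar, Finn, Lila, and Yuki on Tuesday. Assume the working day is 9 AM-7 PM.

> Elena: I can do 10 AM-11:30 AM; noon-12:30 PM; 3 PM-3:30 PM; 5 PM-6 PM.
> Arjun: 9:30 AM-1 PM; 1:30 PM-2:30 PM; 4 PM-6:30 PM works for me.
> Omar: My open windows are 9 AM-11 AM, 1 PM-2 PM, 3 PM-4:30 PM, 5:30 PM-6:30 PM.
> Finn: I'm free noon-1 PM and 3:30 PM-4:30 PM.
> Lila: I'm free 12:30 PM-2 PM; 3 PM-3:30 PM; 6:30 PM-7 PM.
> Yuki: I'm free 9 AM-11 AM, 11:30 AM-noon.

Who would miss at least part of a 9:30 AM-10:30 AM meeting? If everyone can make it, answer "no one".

Elena: not fully free for 09:30-10:30. Arjun: free for 09:30-10:30. Omar: free for 09:30-10:30. Finn: not fully free for 09:30-10:30. Lila: not fully free for 09:30-10:30. Yuki: free for 09:30-10:30.

Elena, Finn, Lila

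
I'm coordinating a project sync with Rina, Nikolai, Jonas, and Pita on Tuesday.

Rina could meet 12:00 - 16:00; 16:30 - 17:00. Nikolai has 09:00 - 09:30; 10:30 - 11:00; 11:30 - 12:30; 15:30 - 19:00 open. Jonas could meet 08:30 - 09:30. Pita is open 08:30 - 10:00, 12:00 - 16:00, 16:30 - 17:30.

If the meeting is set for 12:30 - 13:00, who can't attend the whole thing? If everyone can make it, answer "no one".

Rina: free for 12:30-13:00. Nikolai: not fully free for 12:30-13:00. Jonas: not fully free for 12:30-13:00. Pita: free for 12:30-13:00.

Jonas, Nikolai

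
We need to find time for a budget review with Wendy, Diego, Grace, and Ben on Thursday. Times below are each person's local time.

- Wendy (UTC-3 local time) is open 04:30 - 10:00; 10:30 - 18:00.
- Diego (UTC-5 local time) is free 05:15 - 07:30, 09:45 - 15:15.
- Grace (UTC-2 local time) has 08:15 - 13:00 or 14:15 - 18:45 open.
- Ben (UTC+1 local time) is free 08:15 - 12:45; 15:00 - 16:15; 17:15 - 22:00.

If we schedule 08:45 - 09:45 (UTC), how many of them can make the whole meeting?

Wendy in UTC: 07:30-13:00, 13:30-21:00 (add 3h to convert from UTC-3).
Diego in UTC: 10:15-12:30, 14:45-20:15 (add 5h to convert from UTC-5).
Grace in UTC: 10:15-15:00, 16:15-20:45 (add 2h to convert from UTC-2).
Ben in UTC: 07:15-11:45, 14:00-15:15, 16:15-21:00 (subtract 1h to convert from UTC+1).
Wendy and Ben can make the full 08:45-09:45 slot — that's 2.

2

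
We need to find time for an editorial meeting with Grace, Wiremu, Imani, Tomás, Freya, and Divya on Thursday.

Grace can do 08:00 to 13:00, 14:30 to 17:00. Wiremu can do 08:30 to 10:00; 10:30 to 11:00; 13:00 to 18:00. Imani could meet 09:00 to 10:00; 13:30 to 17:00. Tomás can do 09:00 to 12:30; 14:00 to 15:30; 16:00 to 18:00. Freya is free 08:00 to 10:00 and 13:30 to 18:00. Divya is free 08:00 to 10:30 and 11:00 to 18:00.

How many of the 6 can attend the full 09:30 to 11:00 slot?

Grace and Tomás can make the full 09:30-11:00 slot — that's 2.

2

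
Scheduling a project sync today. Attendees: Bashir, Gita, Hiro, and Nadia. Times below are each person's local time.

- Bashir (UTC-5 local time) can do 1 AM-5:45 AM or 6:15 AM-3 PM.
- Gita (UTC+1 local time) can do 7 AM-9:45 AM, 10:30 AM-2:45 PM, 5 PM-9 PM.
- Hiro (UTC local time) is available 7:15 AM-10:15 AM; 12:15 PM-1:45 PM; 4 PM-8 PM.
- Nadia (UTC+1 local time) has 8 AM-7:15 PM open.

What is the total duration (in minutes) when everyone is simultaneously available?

Bashir in UTC: 06:00-10:45, 11:15-20:00 (add 5h to convert from UTC-5).
Gita in UTC: 06:00-08:45, 09:30-13:45, 16:00-20:00 (subtract 1h to convert from UTC+1).
Hiro in UTC: 07:15-10:15, 12:15-13:45, 16:00-20:00.
Nadia in UTC: 07:00-18:15 (subtract 1h to convert from UTC+1).
Bashir ∩ Gita: 06:00-08:45, 09:30-10:45, 11:15-13:45, 16:00-20:00.
Bashir ∩ Gita ∩ Hiro: 07:15-08:45, 09:30-10:15, 12:15-13:45, 16:00-20:00.
Bashir ∩ Gita ∩ Hiro ∩ Nadia: 07:15-08:45, 09:30-10:15, 12:15-13:45, 16:00-18:15.
So the common availability across everyone is 07:15-08:45, 09:30-10:15, 12:15-13:45, 16:00-18:15.
Summing the common windows: 90 + 45 + 90 + 135 = 360 minutes.

360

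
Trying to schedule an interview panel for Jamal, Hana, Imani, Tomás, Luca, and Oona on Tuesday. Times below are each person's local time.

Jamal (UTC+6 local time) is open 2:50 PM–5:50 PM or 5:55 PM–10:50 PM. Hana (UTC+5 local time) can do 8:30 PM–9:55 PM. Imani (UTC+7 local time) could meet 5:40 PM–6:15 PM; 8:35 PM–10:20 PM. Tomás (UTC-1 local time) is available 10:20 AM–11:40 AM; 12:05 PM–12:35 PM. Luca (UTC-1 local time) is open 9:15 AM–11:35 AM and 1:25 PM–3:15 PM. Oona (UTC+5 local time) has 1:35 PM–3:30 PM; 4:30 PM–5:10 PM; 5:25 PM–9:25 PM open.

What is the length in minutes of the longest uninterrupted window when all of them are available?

0

Jamal in UTC: 08:50-11:50, 11:55-16:50 (subtract 6h to convert from UTC+6).
Hana in UTC: 15:30-16:55 (subtract 5h to convert from UTC+5).
Imani in UTC: 10:40-11:15, 13:35-15:20 (subtract 7h to convert from UTC+7).
Tomás in UTC: 11:20-12:40, 13:05-13:35 (add 1h to convert from UTC-1).
Luca in UTC: 10:15-12:35, 14:25-16:15 (add 1h to convert from UTC-1).
Oona in UTC: 08:35-10:30, 11:30-12:10, 12:25-16:25 (subtract 5h to convert from UTC+5).
Jamal ∩ Hana: 15:30-16:50.
Jamal ∩ Hana ∩ Imani: ∅.
Jamal ∩ Hana ∩ Imani ∩ Tomás: ∅.
Jamal ∩ Hana ∩ Imani ∩ Tomás ∩ Luca: ∅.
Jamal ∩ Hana ∩ Imani ∩ Tomás ∩ Luca ∩ Oona: ∅.
There is no time when everyone is free.
No common window exists, so the longest block is 0 minutes.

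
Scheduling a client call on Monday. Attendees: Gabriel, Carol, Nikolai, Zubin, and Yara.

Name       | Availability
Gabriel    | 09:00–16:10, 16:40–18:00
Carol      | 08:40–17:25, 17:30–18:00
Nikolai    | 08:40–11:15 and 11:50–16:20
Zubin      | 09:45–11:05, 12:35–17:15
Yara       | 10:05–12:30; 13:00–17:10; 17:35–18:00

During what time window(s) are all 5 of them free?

10:05-11:05, 13:00-16:10

Gabriel ∩ Carol: 09:00-16:10, 16:40-17:25, 17:30-18:00.
Gabriel ∩ Carol ∩ Nikolai: 09:00-11:15, 11:50-16:10.
Gabriel ∩ Carol ∩ Nikolai ∩ Zubin: 09:45-11:05, 12:35-16:10.
Gabriel ∩ Carol ∩ Nikolai ∩ Zubin ∩ Yara: 10:05-11:05, 13:00-16:10.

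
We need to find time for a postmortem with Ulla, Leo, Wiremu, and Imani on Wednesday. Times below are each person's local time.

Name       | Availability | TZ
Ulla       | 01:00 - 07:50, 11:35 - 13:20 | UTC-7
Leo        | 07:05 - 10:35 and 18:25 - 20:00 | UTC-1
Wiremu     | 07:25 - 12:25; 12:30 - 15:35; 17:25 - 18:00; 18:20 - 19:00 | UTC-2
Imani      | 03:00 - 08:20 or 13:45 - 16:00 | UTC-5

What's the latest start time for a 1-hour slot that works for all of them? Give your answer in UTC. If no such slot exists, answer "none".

10:35

Ulla in UTC: 08:00-14:50, 18:35-20:20 (add 7h to convert from UTC-7).
Leo in UTC: 08:05-11:35, 19:25-21:00 (add 1h to convert from UTC-1).
Wiremu in UTC: 09:25-14:25, 14:30-17:35, 19:25-20:00, 20:20-21:00 (add 2h to convert from UTC-2).
Imani in UTC: 08:00-13:20, 18:45-21:00 (add 5h to convert from UTC-5).
Ulla ∩ Leo: 08:05-11:35, 19:25-20:20.
Ulla ∩ Leo ∩ Wiremu: 09:25-11:35, 19:25-20:00.
Ulla ∩ Leo ∩ Wiremu ∩ Imani: 09:25-11:35, 19:25-20:00.
The last common window of at least 60 minutes is 09:25-11:35; a 60-minute meeting can start as late as 10:35 and still end by 11:35.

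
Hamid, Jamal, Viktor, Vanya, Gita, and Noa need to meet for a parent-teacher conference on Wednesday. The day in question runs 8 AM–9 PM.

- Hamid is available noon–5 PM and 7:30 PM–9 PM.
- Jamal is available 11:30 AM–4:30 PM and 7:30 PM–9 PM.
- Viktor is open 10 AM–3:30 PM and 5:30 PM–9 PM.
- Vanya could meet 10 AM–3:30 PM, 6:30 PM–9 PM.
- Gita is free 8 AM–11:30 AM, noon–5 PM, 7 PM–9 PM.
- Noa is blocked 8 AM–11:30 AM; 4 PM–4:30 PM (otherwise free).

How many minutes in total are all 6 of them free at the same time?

300

Hamid free: 12:00-17:00, 19:30-21:00.
Jamal free: 11:30-16:30, 19:30-21:00.
Viktor free: 10:00-15:30, 17:30-21:00.
Vanya free: 10:00-15:30, 18:30-21:00.
Gita free: 08:00-11:30, 12:00-17:00, 19:00-21:00.
Noa free: 11:30-16:00, 16:30-21:00 (invert busy blocks within the working day).
Hamid ∩ Jamal: 12:00-16:30, 19:30-21:00.
Hamid ∩ Jamal ∩ Viktor: 12:00-15:30, 19:30-21:00.
Hamid ∩ Jamal ∩ Viktor ∩ Vanya: 12:00-15:30, 19:30-21:00.
Hamid ∩ Jamal ∩ Viktor ∩ Vanya ∩ Gita: 12:00-15:30, 19:30-21:00.
Hamid ∩ Jamal ∩ Viktor ∩ Vanya ∩ Gita ∩ Noa: 12:00-15:30, 19:30-21:00.
Summing the common windows: 210 + 90 = 300 minutes.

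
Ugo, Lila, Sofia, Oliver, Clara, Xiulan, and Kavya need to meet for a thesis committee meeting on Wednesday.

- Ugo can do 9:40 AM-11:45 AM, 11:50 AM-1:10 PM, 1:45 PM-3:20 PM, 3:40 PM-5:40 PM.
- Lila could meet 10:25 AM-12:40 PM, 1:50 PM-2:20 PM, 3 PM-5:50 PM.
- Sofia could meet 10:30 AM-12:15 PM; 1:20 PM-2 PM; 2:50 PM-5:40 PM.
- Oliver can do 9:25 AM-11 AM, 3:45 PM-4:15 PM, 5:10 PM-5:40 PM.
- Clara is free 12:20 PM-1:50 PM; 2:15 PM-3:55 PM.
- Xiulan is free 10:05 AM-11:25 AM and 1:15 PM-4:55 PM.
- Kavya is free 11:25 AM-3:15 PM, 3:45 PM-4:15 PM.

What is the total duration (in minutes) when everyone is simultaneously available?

Ugo ∩ Lila: 10:25-11:45, 11:50-12:40, 13:50-14:20, 15:00-15:20, 15:40-17:40.
Ugo ∩ Lila ∩ Sofia: 10:30-11:45, 11:50-12:15, 13:50-14:00, 15:00-15:20, 15:40-17:40.
Ugo ∩ Lila ∩ Sofia ∩ Oliver: 10:30-11:00, 15:45-16:15, 17:10-17:40.
Ugo ∩ Lila ∩ Sofia ∩ Oliver ∩ Clara: 15:45-15:55.
Ugo ∩ Lila ∩ Sofia ∩ Oliver ∩ Clara ∩ Xiulan: 15:45-15:55.
Ugo ∩ Lila ∩ Sofia ∩ Oliver ∩ Clara ∩ Xiulan ∩ Kavya: 15:45-15:55.
That's a single block of 10 minutes.

10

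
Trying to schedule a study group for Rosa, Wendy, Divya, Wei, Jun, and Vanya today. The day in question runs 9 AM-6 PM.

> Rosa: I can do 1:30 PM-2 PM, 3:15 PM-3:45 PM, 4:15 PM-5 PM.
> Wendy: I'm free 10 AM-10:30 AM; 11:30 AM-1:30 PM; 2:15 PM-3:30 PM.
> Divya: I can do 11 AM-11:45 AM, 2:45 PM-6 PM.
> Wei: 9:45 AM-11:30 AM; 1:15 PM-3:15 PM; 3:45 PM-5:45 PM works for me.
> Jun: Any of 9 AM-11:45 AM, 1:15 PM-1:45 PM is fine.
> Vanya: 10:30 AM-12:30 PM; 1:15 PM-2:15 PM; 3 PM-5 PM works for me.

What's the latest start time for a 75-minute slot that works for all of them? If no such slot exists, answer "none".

none

Rosa ∩ Wendy: 15:15-15:30.
Rosa ∩ Wendy ∩ Divya: 15:15-15:30.
Rosa ∩ Wendy ∩ Divya ∩ Wei: ∅.
Rosa ∩ Wendy ∩ Divya ∩ Wei ∩ Jun: ∅.
Rosa ∩ Wendy ∩ Divya ∩ Wei ∩ Jun ∩ Vanya: ∅.
There is no time when everyone is free.
No common window is at least 75 minutes long.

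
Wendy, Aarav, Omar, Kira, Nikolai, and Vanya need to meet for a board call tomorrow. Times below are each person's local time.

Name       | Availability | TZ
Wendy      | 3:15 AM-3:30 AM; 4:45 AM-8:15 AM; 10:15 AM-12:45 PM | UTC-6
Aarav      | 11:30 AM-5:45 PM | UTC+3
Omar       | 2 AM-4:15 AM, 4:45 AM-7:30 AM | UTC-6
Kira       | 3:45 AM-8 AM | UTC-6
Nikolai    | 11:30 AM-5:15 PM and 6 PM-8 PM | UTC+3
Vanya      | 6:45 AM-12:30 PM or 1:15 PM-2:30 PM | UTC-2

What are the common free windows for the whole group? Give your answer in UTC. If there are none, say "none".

10:45-13:30

Wendy in UTC: 09:15-09:30, 10:45-14:15, 16:15-18:45 (add 6h to convert from UTC-6).
Aarav in UTC: 08:30-14:45 (subtract 3h to convert from UTC+3).
Omar in UTC: 08:00-10:15, 10:45-13:30 (add 6h to convert from UTC-6).
Kira in UTC: 09:45-14:00 (add 6h to convert from UTC-6).
Nikolai in UTC: 08:30-14:15, 15:00-17:00 (subtract 3h to convert from UTC+3).
Vanya in UTC: 08:45-14:30, 15:15-16:30 (add 2h to convert from UTC-2).
Wendy ∩ Aarav: 09:15-09:30, 10:45-14:15.
Wendy ∩ Aarav ∩ Omar: 09:15-09:30, 10:45-13:30.
Wendy ∩ Aarav ∩ Omar ∩ Kira: 10:45-13:30.
Wendy ∩ Aarav ∩ Omar ∩ Kira ∩ Nikolai: 10:45-13:30.
Wendy ∩ Aarav ∩ Omar ∩ Kira ∩ Nikolai ∩ Vanya: 10:45-13:30.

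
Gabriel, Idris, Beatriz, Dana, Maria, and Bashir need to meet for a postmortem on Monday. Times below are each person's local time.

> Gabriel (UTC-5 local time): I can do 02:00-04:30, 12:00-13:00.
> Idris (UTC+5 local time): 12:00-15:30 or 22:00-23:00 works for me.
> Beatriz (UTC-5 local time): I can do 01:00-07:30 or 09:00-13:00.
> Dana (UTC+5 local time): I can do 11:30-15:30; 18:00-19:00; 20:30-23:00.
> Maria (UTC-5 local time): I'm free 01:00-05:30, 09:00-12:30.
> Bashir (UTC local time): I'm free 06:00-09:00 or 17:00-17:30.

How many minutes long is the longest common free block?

Gabriel in UTC: 07:00-09:30, 17:00-18:00 (add 5h to convert from UTC-5).
Idris in UTC: 07:00-10:30, 17:00-18:00 (subtract 5h to convert from UTC+5).
Beatriz in UTC: 06:00-12:30, 14:00-18:00 (add 5h to convert from UTC-5).
Dana in UTC: 06:30-10:30, 13:00-14:00, 15:30-18:00 (subtract 5h to convert from UTC+5).
Maria in UTC: 06:00-10:30, 14:00-17:30 (add 5h to convert from UTC-5).
Bashir in UTC: 06:00-09:00, 17:00-17:30.
Gabriel ∩ Idris: 07:00-09:30, 17:00-18:00.
Gabriel ∩ Idris ∩ Beatriz: 07:00-09:30, 17:00-18:00.
Gabriel ∩ Idris ∩ Beatriz ∩ Dana: 07:00-09:30, 17:00-18:00.
Gabriel ∩ Idris ∩ Beatriz ∩ Dana ∩ Maria: 07:00-09:30, 17:00-17:30.
Gabriel ∩ Idris ∩ Beatriz ∩ Dana ∩ Maria ∩ Bashir: 07:00-09:00, 17:00-17:30.
So the common availability across everyone is 07:00-09:00, 17:00-17:30.
The longest is 07:00-09:00 at 120 minutes.

120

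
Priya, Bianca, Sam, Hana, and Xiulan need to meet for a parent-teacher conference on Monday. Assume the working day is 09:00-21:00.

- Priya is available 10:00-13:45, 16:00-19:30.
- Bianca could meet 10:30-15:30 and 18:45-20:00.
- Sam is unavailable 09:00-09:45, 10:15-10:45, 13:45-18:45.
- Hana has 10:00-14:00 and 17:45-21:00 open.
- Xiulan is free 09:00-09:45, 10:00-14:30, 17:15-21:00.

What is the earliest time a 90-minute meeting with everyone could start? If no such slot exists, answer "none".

Priya free: 10:00-13:45, 16:00-19:30.
Bianca free: 10:30-15:30, 18:45-20:00.
Sam free: 09:45-10:15, 10:45-13:45, 18:45-21:00 (invert busy blocks within the working day).
Hana free: 10:00-14:00, 17:45-21:00.
Xiulan free: 09:00-09:45, 10:00-14:30, 17:15-21:00.
Priya ∩ Bianca: 10:30-13:45, 18:45-19:30.
Priya ∩ Bianca ∩ Sam: 10:45-13:45, 18:45-19:30.
Priya ∩ Bianca ∩ Sam ∩ Hana: 10:45-13:45, 18:45-19:30.
Priya ∩ Bianca ∩ Sam ∩ Hana ∩ Xiulan: 10:45-13:45, 18:45-19:30.
The first common window of at least 90 minutes is 10:45-13:45, so the earliest start is 10:45.

10:45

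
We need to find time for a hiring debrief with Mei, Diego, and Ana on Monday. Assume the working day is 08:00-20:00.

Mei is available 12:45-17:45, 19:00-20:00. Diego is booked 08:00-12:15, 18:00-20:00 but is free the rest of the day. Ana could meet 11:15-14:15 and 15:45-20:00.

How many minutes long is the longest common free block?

120

Mei free: 12:45-17:45, 19:00-20:00.
Diego free: 12:15-18:00 (invert busy blocks within the working day).
Ana free: 11:15-14:15, 15:45-20:00.
Mei ∩ Diego: 12:45-17:45.
Mei ∩ Diego ∩ Ana: 12:45-14:15, 15:45-17:45.
The longest is 15:45-17:45 at 120 minutes.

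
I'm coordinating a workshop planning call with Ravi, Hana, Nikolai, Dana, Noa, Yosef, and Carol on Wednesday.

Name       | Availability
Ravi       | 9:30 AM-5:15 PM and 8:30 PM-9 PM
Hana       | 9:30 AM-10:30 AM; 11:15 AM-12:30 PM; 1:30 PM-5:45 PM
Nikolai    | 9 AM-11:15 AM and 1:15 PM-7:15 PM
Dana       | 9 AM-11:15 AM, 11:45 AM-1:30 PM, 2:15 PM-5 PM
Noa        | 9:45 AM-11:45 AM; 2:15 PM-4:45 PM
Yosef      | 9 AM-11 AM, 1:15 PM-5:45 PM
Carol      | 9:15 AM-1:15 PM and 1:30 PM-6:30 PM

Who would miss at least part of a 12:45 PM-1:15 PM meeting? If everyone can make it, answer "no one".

Hana, Nikolai, Noa, Yosef

Ravi: free for 12:45-13:15. Hana: not fully free for 12:45-13:15. Nikolai: not fully free for 12:45-13:15. Dana: free for 12:45-13:15. Noa: not fully free for 12:45-13:15. Yosef: not fully free for 12:45-13:15. Carol: free for 12:45-13:15.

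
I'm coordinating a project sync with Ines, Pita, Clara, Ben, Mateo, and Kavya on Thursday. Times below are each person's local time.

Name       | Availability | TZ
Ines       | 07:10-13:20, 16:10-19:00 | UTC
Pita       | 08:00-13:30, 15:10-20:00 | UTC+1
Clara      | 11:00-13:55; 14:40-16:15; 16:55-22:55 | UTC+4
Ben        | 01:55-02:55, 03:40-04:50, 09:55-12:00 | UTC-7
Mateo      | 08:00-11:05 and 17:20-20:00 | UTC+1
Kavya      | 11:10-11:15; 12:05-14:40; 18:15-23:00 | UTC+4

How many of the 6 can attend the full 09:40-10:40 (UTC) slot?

3

Ines in UTC: 07:10-13:20, 16:10-19:00.
Pita in UTC: 07:00-12:30, 14:10-19:00 (subtract 1h to convert from UTC+1).
Clara in UTC: 07:00-09:55, 10:40-12:15, 12:55-18:55 (subtract 4h to convert from UTC+4).
Ben in UTC: 08:55-09:55, 10:40-11:50, 16:55-19:00 (add 7h to convert from UTC-7).
Mateo in UTC: 07:00-10:05, 16:20-19:00 (subtract 1h to convert from UTC+1).
Kavya in UTC: 07:10-07:15, 08:05-10:40, 14:15-19:00 (subtract 4h to convert from UTC+4).
Ines, Pita, and Kavya can make the full 09:40-10:40 slot — that's 3.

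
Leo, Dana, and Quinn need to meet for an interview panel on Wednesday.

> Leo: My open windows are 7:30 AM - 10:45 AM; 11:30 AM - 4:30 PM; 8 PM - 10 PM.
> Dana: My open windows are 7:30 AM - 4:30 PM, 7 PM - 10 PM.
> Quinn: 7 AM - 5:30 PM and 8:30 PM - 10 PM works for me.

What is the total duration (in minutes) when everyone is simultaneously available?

585

Leo ∩ Dana: 07:30-10:45, 11:30-16:30, 20:00-22:00.
Leo ∩ Dana ∩ Quinn: 07:30-10:45, 11:30-16:30, 20:30-22:00.
Summing the common windows: 195 + 300 + 90 = 585 minutes.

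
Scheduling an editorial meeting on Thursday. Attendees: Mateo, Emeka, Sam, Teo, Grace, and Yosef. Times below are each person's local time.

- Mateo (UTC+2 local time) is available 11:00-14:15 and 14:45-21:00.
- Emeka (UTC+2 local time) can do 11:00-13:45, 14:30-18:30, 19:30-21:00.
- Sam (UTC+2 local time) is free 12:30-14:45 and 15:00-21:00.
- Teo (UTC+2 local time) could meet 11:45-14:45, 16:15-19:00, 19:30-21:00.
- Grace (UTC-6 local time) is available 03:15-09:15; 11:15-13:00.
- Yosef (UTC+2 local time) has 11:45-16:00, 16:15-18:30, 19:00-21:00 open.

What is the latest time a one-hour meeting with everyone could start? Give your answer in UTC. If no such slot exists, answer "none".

Mateo in UTC: 09:00-12:15, 12:45-19:00 (subtract 2h to convert from UTC+2).
Emeka in UTC: 09:00-11:45, 12:30-16:30, 17:30-19:00 (subtract 2h to convert from UTC+2).
Sam in UTC: 10:30-12:45, 13:00-19:00 (subtract 2h to convert from UTC+2).
Teo in UTC: 09:45-12:45, 14:15-17:00, 17:30-19:00 (subtract 2h to convert from UTC+2).
Grace in UTC: 09:15-15:15, 17:15-19:00 (add 6h to convert from UTC-6).
Yosef in UTC: 09:45-14:00, 14:15-16:30, 17:00-19:00 (subtract 2h to convert from UTC+2).
Mateo ∩ Emeka: 09:00-11:45, 12:45-16:30, 17:30-19:00.
Mateo ∩ Emeka ∩ Sam: 10:30-11:45, 13:00-16:30, 17:30-19:00.
Mateo ∩ Emeka ∩ Sam ∩ Teo: 10:30-11:45, 14:15-16:30, 17:30-19:00.
Mateo ∩ Emeka ∩ Sam ∩ Teo ∩ Grace: 10:30-11:45, 14:15-15:15, 17:30-19:00.
Mateo ∩ Emeka ∩ Sam ∩ Teo ∩ Grace ∩ Yosef: 10:30-11:45, 14:15-15:15, 17:30-19:00.
The last common window of at least 60 minutes is 17:30-19:00; a 60-minute meeting can start as late as 18:00 and still end by 19:00.

18:00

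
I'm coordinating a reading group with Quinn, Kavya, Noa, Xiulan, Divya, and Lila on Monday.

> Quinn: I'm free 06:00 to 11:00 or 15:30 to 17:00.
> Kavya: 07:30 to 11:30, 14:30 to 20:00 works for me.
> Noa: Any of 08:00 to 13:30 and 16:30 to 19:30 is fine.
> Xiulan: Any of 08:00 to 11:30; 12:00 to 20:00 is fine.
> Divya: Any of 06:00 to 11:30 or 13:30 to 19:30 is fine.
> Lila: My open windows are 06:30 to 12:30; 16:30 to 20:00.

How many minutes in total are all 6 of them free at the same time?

Quinn ∩ Kavya: 07:30-11:00, 15:30-17:00.
Quinn ∩ Kavya ∩ Noa: 08:00-11:00, 16:30-17:00.
Quinn ∩ Kavya ∩ Noa ∩ Xiulan: 08:00-11:00, 16:30-17:00.
Quinn ∩ Kavya ∩ Noa ∩ Xiulan ∩ Divya: 08:00-11:00, 16:30-17:00.
Quinn ∩ Kavya ∩ Noa ∩ Xiulan ∩ Divya ∩ Lila: 08:00-11:00, 16:30-17:00.
So the common availability across everyone is 08:00-11:00, 16:30-17:00.
Summing the common windows: 180 + 30 = 210 minutes.

210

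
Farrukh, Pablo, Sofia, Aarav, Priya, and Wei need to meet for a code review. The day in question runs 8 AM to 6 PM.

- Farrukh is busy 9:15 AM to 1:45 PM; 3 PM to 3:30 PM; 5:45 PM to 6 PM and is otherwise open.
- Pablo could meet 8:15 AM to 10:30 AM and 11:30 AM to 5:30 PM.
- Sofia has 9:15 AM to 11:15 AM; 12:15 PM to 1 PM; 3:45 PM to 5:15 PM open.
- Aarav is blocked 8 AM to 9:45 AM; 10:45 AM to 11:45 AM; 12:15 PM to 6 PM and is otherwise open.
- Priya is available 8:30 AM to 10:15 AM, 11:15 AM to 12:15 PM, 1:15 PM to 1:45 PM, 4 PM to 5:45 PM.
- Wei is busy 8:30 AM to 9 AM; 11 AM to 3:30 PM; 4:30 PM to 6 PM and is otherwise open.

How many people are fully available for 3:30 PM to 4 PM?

Farrukh free: 08:00-09:15, 13:45-15:00, 15:30-17:45 (invert busy blocks within the working day).
Pablo free: 08:15-10:30, 11:30-17:30.
Sofia free: 09:15-11:15, 12:15-13:00, 15:45-17:15.
Aarav free: 09:45-10:45, 11:45-12:15 (invert busy blocks within the working day).
Priya free: 08:30-10:15, 11:15-12:15, 13:15-13:45, 16:00-17:45.
Wei free: 08:00-08:30, 09:00-11:00, 15:30-16:30 (invert busy blocks within the working day).
Farrukh, Pablo, and Wei can make the full 15:30-16:00 slot — that's 3.

3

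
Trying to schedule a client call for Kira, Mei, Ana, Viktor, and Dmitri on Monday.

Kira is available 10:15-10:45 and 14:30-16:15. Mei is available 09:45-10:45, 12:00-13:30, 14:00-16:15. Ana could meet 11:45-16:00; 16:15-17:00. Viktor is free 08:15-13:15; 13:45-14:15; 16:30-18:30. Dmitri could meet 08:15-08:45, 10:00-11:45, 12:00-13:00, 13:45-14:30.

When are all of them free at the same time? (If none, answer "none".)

Kira ∩ Mei: 10:15-10:45, 14:30-16:15.
Kira ∩ Mei ∩ Ana: 14:30-16:00.
Kira ∩ Mei ∩ Ana ∩ Viktor: ∅.
Kira ∩ Mei ∩ Ana ∩ Viktor ∩ Dmitri: ∅.
There is no time when everyone is free.

none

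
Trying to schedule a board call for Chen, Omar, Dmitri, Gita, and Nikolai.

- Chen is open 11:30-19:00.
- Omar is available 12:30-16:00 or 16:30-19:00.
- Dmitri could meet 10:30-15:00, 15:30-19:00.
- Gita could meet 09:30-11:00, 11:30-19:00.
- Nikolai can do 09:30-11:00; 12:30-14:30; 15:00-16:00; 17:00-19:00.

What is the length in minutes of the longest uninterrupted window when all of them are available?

Chen ∩ Omar: 12:30-16:00, 16:30-19:00.
Chen ∩ Omar ∩ Dmitri: 12:30-15:00, 15:30-16:00, 16:30-19:00.
Chen ∩ Omar ∩ Dmitri ∩ Gita: 12:30-15:00, 15:30-16:00, 16:30-19:00.
Chen ∩ Omar ∩ Dmitri ∩ Gita ∩ Nikolai: 12:30-14:30, 15:30-16:00, 17:00-19:00.
Those are the intersection windows.
The longest is 12:30-14:30 at 120 minutes.

120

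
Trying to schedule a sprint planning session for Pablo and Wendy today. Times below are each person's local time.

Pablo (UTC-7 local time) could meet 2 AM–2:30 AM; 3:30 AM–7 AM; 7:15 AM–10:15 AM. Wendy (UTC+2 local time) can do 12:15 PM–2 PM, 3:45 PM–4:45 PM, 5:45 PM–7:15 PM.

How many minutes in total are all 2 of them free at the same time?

Pablo in UTC: 09:00-09:30, 10:30-14:00, 14:15-17:15 (add 7h to convert from UTC-7).
Wendy in UTC: 10:15-12:00, 13:45-14:45, 15:45-17:15 (subtract 2h to convert from UTC+2).
Pablo ∩ Wendy: 10:30-12:00, 13:45-14:00, 14:15-14:45, 15:45-17:15.
Summing the common windows: 90 + 15 + 30 + 90 = 225 minutes.

225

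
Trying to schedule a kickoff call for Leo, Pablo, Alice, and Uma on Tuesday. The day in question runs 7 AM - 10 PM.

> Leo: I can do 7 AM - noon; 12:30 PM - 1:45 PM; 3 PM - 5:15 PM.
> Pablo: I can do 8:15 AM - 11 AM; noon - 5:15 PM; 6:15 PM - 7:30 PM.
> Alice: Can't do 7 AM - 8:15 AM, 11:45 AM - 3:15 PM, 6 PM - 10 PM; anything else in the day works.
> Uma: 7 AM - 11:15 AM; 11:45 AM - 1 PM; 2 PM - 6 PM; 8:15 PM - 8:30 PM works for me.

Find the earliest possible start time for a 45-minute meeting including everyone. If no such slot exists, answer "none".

Leo free: 07:00-12:00, 12:30-13:45, 15:00-17:15.
Pablo free: 08:15-11:00, 12:00-17:15, 18:15-19:30.
Alice free: 08:15-11:45, 15:15-18:00 (invert busy blocks within the working day).
Uma free: 07:00-11:15, 11:45-13:00, 14:00-18:00, 20:15-20:30.
Leo ∩ Pablo: 08:15-11:00, 12:30-13:45, 15:00-17:15.
Leo ∩ Pablo ∩ Alice: 08:15-11:00, 15:15-17:15.
Leo ∩ Pablo ∩ Alice ∩ Uma: 08:15-11:00, 15:15-17:15.
So the common availability across everyone is 08:15-11:00, 15:15-17:15.
The first common window of at least 45 minutes is 08:15-11:00, so the earliest start is 08:15.

08:15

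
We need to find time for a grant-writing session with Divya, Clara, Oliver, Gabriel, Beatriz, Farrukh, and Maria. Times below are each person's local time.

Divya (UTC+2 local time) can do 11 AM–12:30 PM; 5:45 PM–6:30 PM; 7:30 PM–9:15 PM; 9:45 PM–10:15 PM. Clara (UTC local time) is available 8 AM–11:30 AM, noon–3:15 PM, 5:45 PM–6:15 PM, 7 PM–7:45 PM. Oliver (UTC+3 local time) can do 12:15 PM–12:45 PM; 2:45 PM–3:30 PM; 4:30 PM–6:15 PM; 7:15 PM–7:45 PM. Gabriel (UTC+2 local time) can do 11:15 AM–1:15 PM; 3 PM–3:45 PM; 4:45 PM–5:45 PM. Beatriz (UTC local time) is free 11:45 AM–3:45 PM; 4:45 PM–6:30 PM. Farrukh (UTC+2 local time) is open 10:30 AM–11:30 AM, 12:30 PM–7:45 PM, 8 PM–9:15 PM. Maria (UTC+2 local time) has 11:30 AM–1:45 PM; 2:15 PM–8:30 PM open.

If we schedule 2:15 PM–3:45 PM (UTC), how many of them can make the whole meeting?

Divya in UTC: 09:00-10:30, 15:45-16:30, 17:30-19:15, 19:45-20:15 (subtract 2h to convert from UTC+2).
Clara in UTC: 08:00-11:30, 12:00-15:15, 17:45-18:15, 19:00-19:45.
Oliver in UTC: 09:15-09:45, 11:45-12:30, 13:30-15:15, 16:15-16:45 (subtract 3h to convert from UTC+3).
Gabriel in UTC: 09:15-11:15, 13:00-13:45, 14:45-15:45 (subtract 2h to convert from UTC+2).
Beatriz in UTC: 11:45-15:45, 16:45-18:30.
Farrukh in UTC: 08:30-09:30, 10:30-17:45, 18:00-19:15 (subtract 2h to convert from UTC+2).
Maria in UTC: 09:30-11:45, 12:15-18:30 (subtract 2h to convert from UTC+2).
Beatriz, Farrukh, and Maria can make the full 14:15-15:45 slot — that's 3.

3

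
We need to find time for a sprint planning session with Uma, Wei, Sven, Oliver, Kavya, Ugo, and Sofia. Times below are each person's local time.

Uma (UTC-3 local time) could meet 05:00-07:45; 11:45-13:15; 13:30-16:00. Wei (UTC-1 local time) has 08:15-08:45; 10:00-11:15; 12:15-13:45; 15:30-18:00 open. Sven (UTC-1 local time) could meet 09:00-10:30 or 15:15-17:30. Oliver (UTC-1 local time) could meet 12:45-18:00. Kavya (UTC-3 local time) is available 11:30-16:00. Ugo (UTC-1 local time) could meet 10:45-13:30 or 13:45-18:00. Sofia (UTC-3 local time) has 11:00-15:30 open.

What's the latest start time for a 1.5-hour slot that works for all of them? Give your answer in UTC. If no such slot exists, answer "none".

Uma in UTC: 08:00-10:45, 14:45-16:15, 16:30-19:00 (add 3h to convert from UTC-3).
Wei in UTC: 09:15-09:45, 11:00-12:15, 13:15-14:45, 16:30-19:00 (add 1h to convert from UTC-1).
Sven in UTC: 10:00-11:30, 16:15-18:30 (add 1h to convert from UTC-1).
Oliver in UTC: 13:45-19:00 (add 1h to convert from UTC-1).
Kavya in UTC: 14:30-19:00 (add 3h to convert from UTC-3).
Ugo in UTC: 11:45-14:30, 14:45-19:00 (add 1h to convert from UTC-1).
Sofia in UTC: 14:00-18:30 (add 3h to convert from UTC-3).
Uma ∩ Wei: 09:15-09:45, 16:30-19:00.
Uma ∩ Wei ∩ Sven: 16:30-18:30.
Uma ∩ Wei ∩ Sven ∩ Oliver: 16:30-18:30.
Uma ∩ Wei ∩ Sven ∩ Oliver ∩ Kavya: 16:30-18:30.
Uma ∩ Wei ∩ Sven ∩ Oliver ∩ Kavya ∩ Ugo: 16:30-18:30.
Uma ∩ Wei ∩ Sven ∩ Oliver ∩ Kavya ∩ Ugo ∩ Sofia: 16:30-18:30.
The last common window of at least 90 minutes is 16:30-18:30; a 90-minute meeting can start as late as 17:00 and still end by 18:30.

17:00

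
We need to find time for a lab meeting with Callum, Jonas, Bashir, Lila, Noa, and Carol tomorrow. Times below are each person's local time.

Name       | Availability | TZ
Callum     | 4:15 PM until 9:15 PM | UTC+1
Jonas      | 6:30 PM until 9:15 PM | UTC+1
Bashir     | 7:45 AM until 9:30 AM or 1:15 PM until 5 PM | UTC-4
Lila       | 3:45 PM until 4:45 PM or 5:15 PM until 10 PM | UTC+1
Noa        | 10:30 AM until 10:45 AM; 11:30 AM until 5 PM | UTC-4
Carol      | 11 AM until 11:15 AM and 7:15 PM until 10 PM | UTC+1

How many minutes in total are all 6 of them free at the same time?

Callum in UTC: 15:15-20:15 (subtract 1h to convert from UTC+1).
Jonas in UTC: 17:30-20:15 (subtract 1h to convert from UTC+1).
Bashir in UTC: 11:45-13:30, 17:15-21:00 (add 4h to convert from UTC-4).
Lila in UTC: 14:45-15:45, 16:15-21:00 (subtract 1h to convert from UTC+1).
Noa in UTC: 14:30-14:45, 15:30-21:00 (add 4h to convert from UTC-4).
Carol in UTC: 10:00-10:15, 18:15-21:00 (subtract 1h to convert from UTC+1).
Callum ∩ Jonas: 17:30-20:15.
Callum ∩ Jonas ∩ Bashir: 17:30-20:15.
Callum ∩ Jonas ∩ Bashir ∩ Lila: 17:30-20:15.
Callum ∩ Jonas ∩ Bashir ∩ Lila ∩ Noa: 17:30-20:15.
Callum ∩ Jonas ∩ Bashir ∩ Lila ∩ Noa ∩ Carol: 18:15-20:15.
That's a single block of 120 minutes.

120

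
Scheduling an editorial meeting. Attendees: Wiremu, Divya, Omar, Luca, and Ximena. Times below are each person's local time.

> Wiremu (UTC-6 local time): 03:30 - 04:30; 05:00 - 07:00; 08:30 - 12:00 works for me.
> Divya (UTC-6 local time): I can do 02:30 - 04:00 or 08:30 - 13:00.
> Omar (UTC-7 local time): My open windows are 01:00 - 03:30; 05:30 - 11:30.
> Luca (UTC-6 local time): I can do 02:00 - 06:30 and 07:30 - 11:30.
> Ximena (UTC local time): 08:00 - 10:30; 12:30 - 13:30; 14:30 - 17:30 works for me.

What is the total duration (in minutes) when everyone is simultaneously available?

Wiremu in UTC: 09:30-10:30, 11:00-13:00, 14:30-18:00 (add 6h to convert from UTC-6).
Divya in UTC: 08:30-10:00, 14:30-19:00 (add 6h to convert from UTC-6).
Omar in UTC: 08:00-10:30, 12:30-18:30 (add 7h to convert from UTC-7).
Luca in UTC: 08:00-12:30, 13:30-17:30 (add 6h to convert from UTC-6).
Ximena in UTC: 08:00-10:30, 12:30-13:30, 14:30-17:30.
Wiremu ∩ Divya: 09:30-10:00, 14:30-18:00.
Wiremu ∩ Divya ∩ Omar: 09:30-10:00, 14:30-18:00.
Wiremu ∩ Divya ∩ Omar ∩ Luca: 09:30-10:00, 14:30-17:30.
Wiremu ∩ Divya ∩ Omar ∩ Luca ∩ Ximena: 09:30-10:00, 14:30-17:30.
Summing the common windows: 30 + 180 = 210 minutes.

210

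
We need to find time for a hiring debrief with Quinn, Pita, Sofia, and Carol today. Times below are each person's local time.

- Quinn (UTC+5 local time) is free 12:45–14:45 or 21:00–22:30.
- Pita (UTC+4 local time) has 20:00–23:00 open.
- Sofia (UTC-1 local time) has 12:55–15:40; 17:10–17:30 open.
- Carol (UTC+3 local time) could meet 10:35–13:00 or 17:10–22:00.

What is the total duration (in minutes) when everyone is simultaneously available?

40

Quinn in UTC: 07:45-09:45, 16:00-17:30 (subtract 5h to convert from UTC+5).
Pita in UTC: 16:00-19:00 (subtract 4h to convert from UTC+4).
Sofia in UTC: 13:55-16:40, 18:10-18:30 (add 1h to convert from UTC-1).
Carol in UTC: 07:35-10:00, 14:10-19:00 (subtract 3h to convert from UTC+3).
Quinn ∩ Pita: 16:00-17:30.
Quinn ∩ Pita ∩ Sofia: 16:00-16:40.
Quinn ∩ Pita ∩ Sofia ∩ Carol: 16:00-16:40.
That's a single block of 40 minutes.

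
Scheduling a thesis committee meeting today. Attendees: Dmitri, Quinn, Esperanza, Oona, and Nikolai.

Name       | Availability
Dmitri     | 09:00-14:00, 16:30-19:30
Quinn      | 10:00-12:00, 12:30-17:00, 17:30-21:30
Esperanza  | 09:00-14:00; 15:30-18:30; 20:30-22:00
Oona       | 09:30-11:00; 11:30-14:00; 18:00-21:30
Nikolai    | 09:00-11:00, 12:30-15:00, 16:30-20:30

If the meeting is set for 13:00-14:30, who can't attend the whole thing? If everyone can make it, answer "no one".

Dmitri, Esperanza, Oona

Dmitri: not fully free for 13:00-14:30. Quinn: free for 13:00-14:30. Esperanza: not fully free for 13:00-14:30. Oona: not fully free for 13:00-14:30. Nikolai: free for 13:00-14:30.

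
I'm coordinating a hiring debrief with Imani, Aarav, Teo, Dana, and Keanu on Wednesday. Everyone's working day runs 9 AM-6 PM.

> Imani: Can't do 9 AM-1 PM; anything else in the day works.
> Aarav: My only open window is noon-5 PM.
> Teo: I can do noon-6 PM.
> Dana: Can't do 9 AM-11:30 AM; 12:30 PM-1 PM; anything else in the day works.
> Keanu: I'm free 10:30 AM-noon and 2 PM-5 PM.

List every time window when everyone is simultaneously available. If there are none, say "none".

14:00-17:00

Imani free: 13:00-18:00 (invert busy blocks within the working day).
Aarav free: 12:00-17:00.
Teo free: 12:00-18:00.
Dana free: 11:30-12:30, 13:00-18:00 (invert busy blocks within the working day).
Keanu free: 10:30-12:00, 14:00-17:00.
Imani ∩ Aarav: 13:00-17:00.
Imani ∩ Aarav ∩ Teo: 13:00-17:00.
Imani ∩ Aarav ∩ Teo ∩ Dana: 13:00-17:00.
Imani ∩ Aarav ∩ Teo ∩ Dana ∩ Keanu: 14:00-17:00.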